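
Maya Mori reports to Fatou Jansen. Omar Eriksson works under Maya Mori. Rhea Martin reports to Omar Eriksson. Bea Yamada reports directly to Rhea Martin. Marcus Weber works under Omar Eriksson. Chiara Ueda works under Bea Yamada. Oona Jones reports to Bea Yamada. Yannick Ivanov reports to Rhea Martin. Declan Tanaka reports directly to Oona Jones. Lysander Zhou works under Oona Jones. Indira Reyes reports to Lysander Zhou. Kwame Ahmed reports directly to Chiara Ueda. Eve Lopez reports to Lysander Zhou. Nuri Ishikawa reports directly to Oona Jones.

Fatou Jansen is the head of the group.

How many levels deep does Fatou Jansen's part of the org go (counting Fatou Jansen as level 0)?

7

The longest chain under Fatou Jansen runs Fatou Jansen → Maya Mori → Omar Eriksson → Rhea Martin → Bea Yamada → Oona Jones → Lysander Zhou → Eve Lopez, which is 7 levels below Fatou Jansen.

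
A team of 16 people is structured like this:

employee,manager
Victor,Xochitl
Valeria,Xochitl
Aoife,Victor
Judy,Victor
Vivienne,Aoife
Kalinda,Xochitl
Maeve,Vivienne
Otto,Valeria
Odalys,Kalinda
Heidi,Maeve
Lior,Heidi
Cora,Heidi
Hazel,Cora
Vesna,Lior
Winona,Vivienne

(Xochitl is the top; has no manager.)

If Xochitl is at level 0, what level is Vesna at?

7

Chain from Vesna up to Xochitl: Vesna → Lior → Heidi → Maeve → Vivienne → Aoife → Victor → Xochitl. That is 7 steps up, so Vesna is 7 levels below Xochitl.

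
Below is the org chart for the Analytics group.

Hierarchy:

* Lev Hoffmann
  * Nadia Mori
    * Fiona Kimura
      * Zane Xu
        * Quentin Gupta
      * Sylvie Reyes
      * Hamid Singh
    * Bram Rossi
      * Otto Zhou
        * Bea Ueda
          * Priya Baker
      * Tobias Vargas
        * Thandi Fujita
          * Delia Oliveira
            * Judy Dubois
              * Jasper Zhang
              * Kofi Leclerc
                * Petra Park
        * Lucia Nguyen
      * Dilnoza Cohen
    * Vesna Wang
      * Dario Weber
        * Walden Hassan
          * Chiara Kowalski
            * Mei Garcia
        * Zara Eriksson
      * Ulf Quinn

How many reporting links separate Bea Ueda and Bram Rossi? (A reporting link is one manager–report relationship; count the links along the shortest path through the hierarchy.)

2

Bea Ueda is in Bram Rossi's organization: the chain from Bea Ueda up to Bram Rossi is Bea Ueda → Otto Zhou → Bram Rossi, which is 2 links.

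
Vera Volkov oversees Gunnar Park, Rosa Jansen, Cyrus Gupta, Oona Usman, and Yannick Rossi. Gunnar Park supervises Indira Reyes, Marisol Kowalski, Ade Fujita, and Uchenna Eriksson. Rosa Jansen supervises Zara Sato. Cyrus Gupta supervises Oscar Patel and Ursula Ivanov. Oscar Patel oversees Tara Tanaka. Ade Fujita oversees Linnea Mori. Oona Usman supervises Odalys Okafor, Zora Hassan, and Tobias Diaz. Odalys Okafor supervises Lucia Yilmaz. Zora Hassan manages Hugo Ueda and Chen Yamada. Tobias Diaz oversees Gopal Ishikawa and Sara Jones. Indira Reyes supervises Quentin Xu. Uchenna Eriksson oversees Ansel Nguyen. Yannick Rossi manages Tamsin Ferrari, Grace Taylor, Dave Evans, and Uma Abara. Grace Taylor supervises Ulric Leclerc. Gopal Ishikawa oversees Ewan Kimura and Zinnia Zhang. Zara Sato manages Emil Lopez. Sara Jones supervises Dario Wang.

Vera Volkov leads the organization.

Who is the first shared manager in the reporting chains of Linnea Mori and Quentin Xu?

Linnea Mori's chain of managers is Ade Fujita, Gunnar Park, Vera Volkov. Quentin Xu's chain of managers is Indira Reyes, Gunnar Park, Vera Volkov. The first manager that appears in both chains is Gunnar Park.

Gunnar Park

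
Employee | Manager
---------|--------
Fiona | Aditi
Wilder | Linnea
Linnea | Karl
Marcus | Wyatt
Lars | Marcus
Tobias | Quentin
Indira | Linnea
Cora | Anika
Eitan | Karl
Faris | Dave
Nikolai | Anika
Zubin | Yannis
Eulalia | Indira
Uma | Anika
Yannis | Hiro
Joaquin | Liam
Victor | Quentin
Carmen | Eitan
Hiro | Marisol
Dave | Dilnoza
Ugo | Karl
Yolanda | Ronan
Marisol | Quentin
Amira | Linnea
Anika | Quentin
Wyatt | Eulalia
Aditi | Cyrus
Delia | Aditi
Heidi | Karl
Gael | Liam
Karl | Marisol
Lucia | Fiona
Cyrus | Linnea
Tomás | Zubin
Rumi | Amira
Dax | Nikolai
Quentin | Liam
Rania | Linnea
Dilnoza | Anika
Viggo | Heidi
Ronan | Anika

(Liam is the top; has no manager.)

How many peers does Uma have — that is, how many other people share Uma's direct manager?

Uma reports to Anika. Anika's other direct reports are Dilnoza, Nikolai, Ronan, Cora — 4 peers.

4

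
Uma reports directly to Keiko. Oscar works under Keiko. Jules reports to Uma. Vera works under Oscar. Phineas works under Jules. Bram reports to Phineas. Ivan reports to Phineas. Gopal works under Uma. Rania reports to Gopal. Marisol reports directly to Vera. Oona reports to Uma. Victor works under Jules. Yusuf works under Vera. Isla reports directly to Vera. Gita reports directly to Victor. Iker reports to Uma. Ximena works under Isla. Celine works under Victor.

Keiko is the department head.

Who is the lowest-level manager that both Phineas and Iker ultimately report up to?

Uma

Phineas's chain of managers is Jules, Uma, Keiko. Iker's chain of managers is Uma, Keiko. The first manager that appears in both chains is Uma.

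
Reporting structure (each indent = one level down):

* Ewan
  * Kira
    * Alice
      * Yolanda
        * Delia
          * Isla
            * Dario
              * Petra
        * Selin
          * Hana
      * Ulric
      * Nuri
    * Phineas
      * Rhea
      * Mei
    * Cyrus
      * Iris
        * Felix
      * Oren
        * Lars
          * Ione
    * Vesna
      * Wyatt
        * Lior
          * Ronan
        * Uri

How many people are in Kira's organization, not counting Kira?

Kira directly manages Alice, Phineas, Cyrus, Vesna. Under Alice: Nuri, Ulric, Yolanda, Selin, Hana, Delia, Isla, Dario, Petra (9). Under Phineas: Mei, Rhea (2). Under Cyrus: Oren, Lars, Ione, Iris, Felix (5). Under Vesna: Wyatt, Uri, Lior, Ronan (4). So Kira's organization is 4 direct reports plus everyone under them: 10 + 3 + 6 + 5 = 24.

24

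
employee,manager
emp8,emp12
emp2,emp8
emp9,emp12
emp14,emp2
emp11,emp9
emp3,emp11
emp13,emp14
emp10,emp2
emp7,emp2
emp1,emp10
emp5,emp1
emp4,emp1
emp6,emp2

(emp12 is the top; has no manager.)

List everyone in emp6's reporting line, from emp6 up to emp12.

emp6 -> emp2 -> emp8 -> emp12

emp6 reports to emp2. emp2 reports to emp8. emp8 reports to emp12. emp12 is at the top.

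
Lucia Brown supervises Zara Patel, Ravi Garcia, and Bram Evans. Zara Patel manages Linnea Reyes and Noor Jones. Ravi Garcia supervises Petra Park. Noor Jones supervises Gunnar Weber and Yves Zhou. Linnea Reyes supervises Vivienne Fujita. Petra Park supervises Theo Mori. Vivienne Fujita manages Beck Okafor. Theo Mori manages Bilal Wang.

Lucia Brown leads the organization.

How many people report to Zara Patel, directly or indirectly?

Zara Patel directly manages Noor Jones, Linnea Reyes. Under Noor Jones: Gunnar Weber, Yves Zhou (2). Under Linnea Reyes: Vivienne Fujita, Beck Okafor (2). So Zara Patel's organization is 2 direct reports plus everyone under them: 3 + 3 = 6.

6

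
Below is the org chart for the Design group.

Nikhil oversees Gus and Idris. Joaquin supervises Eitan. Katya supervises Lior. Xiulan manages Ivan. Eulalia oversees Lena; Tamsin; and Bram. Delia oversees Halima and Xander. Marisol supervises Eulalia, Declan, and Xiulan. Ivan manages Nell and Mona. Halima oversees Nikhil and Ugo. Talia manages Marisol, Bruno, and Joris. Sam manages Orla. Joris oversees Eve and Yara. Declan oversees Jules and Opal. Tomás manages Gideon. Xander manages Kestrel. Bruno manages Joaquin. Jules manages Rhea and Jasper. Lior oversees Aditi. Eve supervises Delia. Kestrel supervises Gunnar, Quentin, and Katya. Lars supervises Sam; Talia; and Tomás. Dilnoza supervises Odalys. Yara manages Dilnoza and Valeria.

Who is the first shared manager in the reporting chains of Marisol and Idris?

Talia

Marisol's chain of managers is Talia, Lars. Idris's chain of managers is Nikhil, Halima, Delia, Eve, Joris, Talia, Lars. The first manager that appears in both chains is Talia.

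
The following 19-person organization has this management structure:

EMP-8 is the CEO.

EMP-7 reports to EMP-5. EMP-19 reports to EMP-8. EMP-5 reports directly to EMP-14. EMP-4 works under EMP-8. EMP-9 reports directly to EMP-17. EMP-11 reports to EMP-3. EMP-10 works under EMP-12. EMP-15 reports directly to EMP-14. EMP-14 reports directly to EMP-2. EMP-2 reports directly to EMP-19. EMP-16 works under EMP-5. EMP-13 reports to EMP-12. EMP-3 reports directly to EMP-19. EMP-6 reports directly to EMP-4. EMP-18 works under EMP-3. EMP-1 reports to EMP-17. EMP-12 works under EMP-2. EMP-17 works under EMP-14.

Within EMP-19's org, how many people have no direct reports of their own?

The people in EMP-19's organization with no one reporting to them are EMP-18, EMP-11, EMP-10, EMP-13, EMP-15, EMP-16, EMP-7, EMP-9, EMP-1. That is 9.

9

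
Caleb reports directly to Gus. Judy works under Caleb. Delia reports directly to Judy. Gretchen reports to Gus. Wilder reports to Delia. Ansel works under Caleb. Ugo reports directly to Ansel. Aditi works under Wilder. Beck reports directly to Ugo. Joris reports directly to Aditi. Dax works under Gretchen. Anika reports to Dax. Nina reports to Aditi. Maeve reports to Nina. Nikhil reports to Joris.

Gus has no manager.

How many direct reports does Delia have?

Delia directly manages Wilder. That is 1 direct report.

1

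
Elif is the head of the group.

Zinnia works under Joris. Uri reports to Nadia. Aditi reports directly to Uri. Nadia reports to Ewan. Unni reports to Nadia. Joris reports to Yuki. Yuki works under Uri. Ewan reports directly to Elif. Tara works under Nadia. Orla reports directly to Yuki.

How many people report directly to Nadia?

Nadia directly manages Uri, Tara, Unni. That is 3 direct reports.

3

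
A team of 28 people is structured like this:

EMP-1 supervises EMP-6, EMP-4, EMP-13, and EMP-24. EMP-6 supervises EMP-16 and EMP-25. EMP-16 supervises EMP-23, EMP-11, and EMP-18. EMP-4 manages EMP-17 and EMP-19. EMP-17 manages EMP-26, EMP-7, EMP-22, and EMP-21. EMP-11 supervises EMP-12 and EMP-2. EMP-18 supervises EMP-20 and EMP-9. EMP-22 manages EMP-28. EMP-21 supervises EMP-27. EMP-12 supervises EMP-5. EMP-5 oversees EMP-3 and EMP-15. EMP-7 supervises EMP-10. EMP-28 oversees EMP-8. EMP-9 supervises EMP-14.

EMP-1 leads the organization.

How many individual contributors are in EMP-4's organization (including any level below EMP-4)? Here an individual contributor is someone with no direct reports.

5

The people in EMP-4's organization with no one reporting to them are EMP-19, EMP-10, EMP-27, EMP-26, EMP-8. That is 5.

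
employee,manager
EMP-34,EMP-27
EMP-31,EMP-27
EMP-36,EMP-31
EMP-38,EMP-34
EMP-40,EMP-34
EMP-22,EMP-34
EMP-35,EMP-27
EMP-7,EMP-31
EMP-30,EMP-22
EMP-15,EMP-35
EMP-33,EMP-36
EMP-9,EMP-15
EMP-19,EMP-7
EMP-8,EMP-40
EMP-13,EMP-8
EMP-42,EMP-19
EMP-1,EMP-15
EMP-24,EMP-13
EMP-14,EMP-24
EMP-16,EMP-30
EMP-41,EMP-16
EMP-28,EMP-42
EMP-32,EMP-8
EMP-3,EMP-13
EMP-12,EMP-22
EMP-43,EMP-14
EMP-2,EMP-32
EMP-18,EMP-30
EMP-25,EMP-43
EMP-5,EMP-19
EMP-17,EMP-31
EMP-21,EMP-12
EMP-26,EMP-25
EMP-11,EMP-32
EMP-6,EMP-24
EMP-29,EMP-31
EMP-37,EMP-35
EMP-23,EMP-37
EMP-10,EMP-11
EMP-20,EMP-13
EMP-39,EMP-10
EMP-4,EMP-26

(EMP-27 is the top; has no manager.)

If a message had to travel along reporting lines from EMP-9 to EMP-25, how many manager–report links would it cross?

11

EMP-9 is 3 levels below EMP-27, and EMP-25 is 8 levels below EMP-27 (their lowest common manager). The shortest path runs up from EMP-9 to EMP-27 and back down to EMP-25: 3 + 8 = 11 links.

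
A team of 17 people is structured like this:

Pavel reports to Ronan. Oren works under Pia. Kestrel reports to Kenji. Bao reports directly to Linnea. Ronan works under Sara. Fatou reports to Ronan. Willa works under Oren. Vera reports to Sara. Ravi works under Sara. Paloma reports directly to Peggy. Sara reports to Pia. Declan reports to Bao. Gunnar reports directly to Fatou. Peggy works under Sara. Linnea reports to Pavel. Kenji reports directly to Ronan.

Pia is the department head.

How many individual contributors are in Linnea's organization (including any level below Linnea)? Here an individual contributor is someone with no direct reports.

1

The only person in Linnea's organization with no one reporting to them is Declan. That is 1.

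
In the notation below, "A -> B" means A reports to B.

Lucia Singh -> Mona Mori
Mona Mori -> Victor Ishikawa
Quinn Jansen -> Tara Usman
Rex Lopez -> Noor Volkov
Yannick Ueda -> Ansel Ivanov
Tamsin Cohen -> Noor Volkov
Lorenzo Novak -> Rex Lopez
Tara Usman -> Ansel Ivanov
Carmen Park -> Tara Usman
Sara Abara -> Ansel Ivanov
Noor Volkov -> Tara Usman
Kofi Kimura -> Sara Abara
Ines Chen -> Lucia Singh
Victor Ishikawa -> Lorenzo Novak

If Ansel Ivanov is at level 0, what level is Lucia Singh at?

Chain from Lucia Singh up to Ansel Ivanov: Lucia Singh → Mona Mori → Victor Ishikawa → Lorenzo Novak → Rex Lopez → Noor Volkov → Tara Usman → Ansel Ivanov. That is 7 steps up, so Lucia Singh is 7 levels below Ansel Ivanov.

7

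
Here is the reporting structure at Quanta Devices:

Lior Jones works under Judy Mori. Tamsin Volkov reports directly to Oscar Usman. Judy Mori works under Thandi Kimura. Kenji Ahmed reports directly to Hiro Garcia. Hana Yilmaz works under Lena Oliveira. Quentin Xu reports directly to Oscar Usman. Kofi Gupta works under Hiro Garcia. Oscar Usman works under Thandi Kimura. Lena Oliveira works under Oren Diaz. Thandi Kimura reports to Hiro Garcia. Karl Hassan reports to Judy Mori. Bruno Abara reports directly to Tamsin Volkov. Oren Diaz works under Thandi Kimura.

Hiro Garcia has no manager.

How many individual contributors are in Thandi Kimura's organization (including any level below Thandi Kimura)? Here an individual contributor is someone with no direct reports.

The people in Thandi Kimura's organization with no one reporting to them are Hana Yilmaz, Quentin Xu, Bruno Abara, Lior Jones, Karl Hassan. That is 5.

5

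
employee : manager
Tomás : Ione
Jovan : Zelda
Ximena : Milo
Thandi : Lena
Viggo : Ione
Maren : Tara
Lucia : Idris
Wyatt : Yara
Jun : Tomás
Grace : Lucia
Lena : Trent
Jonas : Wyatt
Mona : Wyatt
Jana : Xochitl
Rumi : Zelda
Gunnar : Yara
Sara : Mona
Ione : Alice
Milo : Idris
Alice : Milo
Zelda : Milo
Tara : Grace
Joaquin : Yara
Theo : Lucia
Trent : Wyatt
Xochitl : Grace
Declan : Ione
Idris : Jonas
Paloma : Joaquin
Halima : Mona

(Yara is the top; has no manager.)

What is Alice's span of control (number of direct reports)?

Alice directly manages Ione. That is 1 direct report.

1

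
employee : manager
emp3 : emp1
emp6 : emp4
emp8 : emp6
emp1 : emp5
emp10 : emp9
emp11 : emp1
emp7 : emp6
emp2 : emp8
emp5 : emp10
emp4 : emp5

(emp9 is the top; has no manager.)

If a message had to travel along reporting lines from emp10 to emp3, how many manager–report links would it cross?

emp3 is in emp10's organization: the chain from emp3 up to emp10 is emp3 → emp1 → emp5 → emp10, which is 3 links.

3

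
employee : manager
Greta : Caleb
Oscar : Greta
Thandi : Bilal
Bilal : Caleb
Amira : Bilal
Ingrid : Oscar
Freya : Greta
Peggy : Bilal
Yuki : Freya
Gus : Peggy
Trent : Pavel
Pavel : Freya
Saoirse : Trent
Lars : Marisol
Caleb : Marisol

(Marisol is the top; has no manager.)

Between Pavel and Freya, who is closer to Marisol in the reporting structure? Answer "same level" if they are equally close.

Pavel is 4 levels below Marisol; Freya is 3. Freya is higher.

Freya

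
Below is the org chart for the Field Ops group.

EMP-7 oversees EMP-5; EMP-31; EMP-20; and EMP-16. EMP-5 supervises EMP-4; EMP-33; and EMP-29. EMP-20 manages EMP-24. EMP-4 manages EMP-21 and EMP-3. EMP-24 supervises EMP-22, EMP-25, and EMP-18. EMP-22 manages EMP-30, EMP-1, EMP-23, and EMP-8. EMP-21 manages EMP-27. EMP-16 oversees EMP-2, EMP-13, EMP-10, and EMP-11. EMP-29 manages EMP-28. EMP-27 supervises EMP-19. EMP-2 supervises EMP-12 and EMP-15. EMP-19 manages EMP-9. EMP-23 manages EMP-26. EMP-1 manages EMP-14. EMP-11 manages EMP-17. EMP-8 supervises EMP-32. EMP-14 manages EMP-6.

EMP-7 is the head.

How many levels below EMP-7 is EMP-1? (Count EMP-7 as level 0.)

Chain from EMP-1 up to EMP-7: EMP-1 → EMP-22 → EMP-24 → EMP-20 → EMP-7. That is 4 steps up, so EMP-1 is 4 levels below EMP-7.

4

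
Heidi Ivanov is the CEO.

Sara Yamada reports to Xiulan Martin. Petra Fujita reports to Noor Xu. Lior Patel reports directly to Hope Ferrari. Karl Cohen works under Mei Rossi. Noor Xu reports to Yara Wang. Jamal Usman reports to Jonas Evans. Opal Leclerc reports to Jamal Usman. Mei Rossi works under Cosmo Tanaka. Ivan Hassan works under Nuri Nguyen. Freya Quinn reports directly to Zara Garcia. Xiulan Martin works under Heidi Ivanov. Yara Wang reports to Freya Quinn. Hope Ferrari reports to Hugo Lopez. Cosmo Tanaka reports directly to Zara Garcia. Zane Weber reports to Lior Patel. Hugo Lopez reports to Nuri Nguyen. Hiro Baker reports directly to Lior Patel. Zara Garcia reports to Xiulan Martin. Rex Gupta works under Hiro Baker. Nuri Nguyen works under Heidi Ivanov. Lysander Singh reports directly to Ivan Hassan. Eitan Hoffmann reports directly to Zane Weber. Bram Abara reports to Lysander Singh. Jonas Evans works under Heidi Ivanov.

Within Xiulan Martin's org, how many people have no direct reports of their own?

3

The people in Xiulan Martin's organization with no one reporting to them are Sara Yamada, Petra Fujita, Karl Cohen. That is 3.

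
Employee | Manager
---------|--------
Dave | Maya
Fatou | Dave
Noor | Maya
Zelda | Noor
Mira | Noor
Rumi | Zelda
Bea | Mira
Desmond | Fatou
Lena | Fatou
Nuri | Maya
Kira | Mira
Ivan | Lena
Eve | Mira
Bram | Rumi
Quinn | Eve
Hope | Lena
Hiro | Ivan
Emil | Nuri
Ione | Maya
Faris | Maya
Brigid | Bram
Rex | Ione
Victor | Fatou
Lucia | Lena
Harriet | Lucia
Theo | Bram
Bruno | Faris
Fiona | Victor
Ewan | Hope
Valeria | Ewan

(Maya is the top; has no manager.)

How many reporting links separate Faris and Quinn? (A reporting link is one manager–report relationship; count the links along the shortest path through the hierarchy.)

Faris is 1 level below Maya, and Quinn is 4 levels below Maya (their lowest common manager). The shortest path runs up from Faris to Maya and back down to Quinn: 1 + 4 = 5 links.

5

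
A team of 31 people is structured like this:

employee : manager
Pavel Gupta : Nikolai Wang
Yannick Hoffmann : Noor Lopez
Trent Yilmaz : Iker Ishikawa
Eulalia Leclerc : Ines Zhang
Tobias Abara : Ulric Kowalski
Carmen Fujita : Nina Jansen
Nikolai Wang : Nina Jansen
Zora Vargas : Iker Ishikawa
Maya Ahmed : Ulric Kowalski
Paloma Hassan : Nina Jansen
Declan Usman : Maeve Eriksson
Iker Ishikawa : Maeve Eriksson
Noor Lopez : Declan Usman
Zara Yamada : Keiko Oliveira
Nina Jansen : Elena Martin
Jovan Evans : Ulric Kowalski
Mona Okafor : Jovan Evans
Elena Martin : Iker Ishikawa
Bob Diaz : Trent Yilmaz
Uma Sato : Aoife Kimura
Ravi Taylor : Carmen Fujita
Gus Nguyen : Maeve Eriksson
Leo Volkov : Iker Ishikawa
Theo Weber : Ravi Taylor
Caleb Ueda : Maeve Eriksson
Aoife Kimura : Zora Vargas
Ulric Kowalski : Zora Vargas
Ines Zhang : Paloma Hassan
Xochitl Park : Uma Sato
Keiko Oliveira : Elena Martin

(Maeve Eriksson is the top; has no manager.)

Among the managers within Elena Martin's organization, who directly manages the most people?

Nina Jansen

Direct-report counts within Elena Martin's organization: Elena Martin has 2; Keiko Oliveira has 1; Nina Jansen has 3; Nikolai Wang has 1; Carmen Fujita has 1; Ravi Taylor has 1; Paloma Hassan has 1; Ines Zhang has 1. The largest is 3, held by Nina Jansen.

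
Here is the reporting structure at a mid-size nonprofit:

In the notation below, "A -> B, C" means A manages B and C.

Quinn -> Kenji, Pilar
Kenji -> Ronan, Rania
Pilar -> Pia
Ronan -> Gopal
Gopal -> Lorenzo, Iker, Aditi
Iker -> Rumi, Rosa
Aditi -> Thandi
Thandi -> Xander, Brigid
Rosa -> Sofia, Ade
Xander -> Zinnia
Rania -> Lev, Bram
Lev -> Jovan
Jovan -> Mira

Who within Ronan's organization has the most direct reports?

Direct-report counts within Ronan's organization: Ronan has 1; Gopal has 3; Aditi has 1; Thandi has 2; Xander has 1; Iker has 2; Rosa has 2. The largest is 3, held by Gopal.

Gopal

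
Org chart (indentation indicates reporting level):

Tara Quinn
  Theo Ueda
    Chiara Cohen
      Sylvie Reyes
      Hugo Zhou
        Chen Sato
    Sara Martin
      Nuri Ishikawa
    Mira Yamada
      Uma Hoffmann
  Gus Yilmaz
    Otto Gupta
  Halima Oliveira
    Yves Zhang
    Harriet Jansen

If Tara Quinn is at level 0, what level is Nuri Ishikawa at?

3

Chain from Nuri Ishikawa up to Tara Quinn: Nuri Ishikawa → Sara Martin → Theo Ueda → Tara Quinn. That is 3 steps up, so Nuri Ishikawa is 3 levels below Tara Quinn.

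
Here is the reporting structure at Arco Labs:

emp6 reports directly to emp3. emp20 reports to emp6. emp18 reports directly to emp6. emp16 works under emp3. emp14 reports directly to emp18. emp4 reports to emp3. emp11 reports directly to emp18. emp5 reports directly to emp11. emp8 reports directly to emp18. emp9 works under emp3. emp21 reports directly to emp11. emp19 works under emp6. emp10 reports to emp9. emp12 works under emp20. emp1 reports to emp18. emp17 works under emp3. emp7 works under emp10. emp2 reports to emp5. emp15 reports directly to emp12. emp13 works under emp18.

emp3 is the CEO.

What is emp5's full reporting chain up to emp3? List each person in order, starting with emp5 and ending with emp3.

emp5 -> emp11 -> emp18 -> emp6 -> emp3

emp5 reports to emp11. emp11 reports to emp18. emp18 reports to emp6. emp6 reports to emp3. emp3 is at the top.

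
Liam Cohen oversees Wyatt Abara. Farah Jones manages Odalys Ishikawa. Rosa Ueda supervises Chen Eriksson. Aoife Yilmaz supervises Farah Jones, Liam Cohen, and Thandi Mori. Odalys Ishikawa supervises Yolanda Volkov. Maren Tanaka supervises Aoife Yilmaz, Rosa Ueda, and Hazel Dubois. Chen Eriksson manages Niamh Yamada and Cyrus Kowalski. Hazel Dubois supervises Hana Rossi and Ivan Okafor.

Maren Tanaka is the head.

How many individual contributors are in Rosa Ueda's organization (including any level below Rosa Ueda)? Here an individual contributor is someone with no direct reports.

2

The people in Rosa Ueda's organization with no one reporting to them are Cyrus Kowalski, Niamh Yamada. That is 2.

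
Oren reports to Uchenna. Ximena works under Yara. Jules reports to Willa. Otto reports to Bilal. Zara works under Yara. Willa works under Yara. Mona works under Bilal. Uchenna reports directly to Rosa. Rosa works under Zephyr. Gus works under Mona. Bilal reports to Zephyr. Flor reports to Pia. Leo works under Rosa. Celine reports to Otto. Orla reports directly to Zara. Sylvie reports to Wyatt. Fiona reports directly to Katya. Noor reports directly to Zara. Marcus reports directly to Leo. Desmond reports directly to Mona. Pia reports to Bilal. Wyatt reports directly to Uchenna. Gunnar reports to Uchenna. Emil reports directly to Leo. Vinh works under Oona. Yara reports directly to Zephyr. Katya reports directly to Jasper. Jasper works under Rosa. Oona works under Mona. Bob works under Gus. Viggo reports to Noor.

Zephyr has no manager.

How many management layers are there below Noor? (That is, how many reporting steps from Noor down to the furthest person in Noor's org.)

1

The longest chain under Noor runs Noor → Viggo, which is 1 level below Noor.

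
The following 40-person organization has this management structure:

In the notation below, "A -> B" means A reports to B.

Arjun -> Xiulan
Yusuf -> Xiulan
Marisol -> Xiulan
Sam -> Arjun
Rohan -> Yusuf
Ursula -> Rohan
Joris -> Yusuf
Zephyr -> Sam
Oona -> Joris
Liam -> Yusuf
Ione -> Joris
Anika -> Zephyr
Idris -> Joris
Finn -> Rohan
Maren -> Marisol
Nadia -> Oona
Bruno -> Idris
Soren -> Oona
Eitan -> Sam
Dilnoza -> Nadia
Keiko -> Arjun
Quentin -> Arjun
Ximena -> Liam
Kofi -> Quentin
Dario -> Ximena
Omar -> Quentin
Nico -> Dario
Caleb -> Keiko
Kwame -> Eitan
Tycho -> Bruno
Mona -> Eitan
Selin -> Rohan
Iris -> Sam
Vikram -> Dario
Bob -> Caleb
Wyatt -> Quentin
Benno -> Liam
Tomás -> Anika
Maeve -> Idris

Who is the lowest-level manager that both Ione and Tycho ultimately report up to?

Ione's chain of managers is Joris, Yusuf, Xiulan. Tycho's chain of managers is Bruno, Idris, Joris, Yusuf, Xiulan. The first manager that appears in both chains is Joris.

Joris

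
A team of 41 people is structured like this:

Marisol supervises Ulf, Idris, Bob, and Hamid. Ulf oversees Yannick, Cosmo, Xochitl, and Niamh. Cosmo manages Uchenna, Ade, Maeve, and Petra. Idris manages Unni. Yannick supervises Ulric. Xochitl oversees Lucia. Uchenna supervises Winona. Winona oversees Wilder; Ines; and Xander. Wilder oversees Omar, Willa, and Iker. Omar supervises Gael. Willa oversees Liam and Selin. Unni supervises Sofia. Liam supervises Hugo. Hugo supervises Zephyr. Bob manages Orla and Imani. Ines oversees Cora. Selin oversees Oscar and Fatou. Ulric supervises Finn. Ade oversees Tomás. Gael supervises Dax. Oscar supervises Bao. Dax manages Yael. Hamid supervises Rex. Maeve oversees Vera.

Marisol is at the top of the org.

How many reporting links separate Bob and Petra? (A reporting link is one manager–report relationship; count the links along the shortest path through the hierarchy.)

Bob is 1 level below Marisol, and Petra is 3 levels below Marisol (their lowest common manager). The shortest path runs up from Bob to Marisol and back down to Petra: 1 + 3 = 4 links.

4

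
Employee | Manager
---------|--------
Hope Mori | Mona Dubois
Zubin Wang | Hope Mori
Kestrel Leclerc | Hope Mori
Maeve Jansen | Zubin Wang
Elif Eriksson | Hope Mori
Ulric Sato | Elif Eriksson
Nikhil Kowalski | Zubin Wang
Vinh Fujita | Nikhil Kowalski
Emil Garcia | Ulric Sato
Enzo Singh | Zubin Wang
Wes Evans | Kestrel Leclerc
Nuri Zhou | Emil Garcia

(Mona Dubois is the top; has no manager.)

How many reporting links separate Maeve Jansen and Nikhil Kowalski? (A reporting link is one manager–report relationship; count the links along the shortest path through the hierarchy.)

Maeve Jansen is 1 level below Zubin Wang, and Nikhil Kowalski is 1 level below Zubin Wang (their lowest common manager). The shortest path runs up from Maeve Jansen to Zubin Wang and back down to Nikhil Kowalski: 1 + 1 = 2 links.

2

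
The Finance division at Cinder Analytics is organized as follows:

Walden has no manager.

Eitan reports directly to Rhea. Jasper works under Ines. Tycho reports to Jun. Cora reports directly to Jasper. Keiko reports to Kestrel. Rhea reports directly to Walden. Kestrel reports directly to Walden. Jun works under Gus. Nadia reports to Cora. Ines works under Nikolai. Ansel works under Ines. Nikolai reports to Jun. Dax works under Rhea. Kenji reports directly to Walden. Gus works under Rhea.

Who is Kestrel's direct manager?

Kestrel reports directly to Walden.

Walden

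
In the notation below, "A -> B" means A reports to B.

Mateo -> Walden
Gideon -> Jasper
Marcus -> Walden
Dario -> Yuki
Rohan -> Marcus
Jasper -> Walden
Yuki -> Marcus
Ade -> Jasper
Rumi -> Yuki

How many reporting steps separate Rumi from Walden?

3

Chain from Rumi up to Walden: Rumi → Yuki → Marcus → Walden. That is 3 steps up, so Rumi is 3 levels below Walden.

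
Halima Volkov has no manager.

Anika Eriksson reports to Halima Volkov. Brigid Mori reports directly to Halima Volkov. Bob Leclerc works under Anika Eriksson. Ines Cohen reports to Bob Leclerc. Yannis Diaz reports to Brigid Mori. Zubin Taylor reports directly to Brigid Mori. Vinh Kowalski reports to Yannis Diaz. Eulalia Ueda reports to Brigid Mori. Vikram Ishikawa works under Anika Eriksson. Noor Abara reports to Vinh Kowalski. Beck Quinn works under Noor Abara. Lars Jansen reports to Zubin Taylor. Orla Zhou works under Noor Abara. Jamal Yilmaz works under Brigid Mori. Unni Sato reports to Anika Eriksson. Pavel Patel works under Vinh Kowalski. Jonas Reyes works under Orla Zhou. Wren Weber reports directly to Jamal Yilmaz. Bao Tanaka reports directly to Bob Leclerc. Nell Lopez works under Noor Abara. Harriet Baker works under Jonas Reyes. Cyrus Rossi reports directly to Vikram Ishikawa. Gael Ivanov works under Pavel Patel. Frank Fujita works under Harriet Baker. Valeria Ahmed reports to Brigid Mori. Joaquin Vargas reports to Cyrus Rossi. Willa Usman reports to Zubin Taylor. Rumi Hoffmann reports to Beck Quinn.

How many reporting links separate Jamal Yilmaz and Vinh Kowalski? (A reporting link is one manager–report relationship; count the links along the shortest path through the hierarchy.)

Jamal Yilmaz is 1 level below Brigid Mori, and Vinh Kowalski is 2 levels below Brigid Mori (their lowest common manager). The shortest path runs up from Jamal Yilmaz to Brigid Mori and back down to Vinh Kowalski: 1 + 2 = 3 links.

3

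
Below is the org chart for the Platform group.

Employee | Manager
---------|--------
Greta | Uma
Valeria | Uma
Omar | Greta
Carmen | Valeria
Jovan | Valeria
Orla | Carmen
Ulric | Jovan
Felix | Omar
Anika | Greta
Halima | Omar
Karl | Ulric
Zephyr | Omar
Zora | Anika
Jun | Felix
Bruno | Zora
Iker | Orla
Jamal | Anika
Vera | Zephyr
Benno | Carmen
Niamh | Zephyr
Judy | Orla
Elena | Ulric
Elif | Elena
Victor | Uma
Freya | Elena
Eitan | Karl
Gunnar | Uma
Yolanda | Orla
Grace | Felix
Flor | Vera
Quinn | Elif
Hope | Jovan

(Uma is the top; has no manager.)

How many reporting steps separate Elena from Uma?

4

Chain from Elena up to Uma: Elena → Ulric → Jovan → Valeria → Uma. That is 4 steps up, so Elena is 4 levels below Uma.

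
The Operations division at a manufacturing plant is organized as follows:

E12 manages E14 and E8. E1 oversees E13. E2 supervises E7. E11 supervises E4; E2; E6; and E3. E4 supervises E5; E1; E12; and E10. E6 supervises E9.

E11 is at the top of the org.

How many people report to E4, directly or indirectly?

7

E4 directly manages E5, E1, E12, E10. E5 has no reports. Under E1: E13 (1). Under E12: E8, E14 (2). E10 has no reports. So E4's organization is 4 direct reports plus everyone under them: 1 + 2 + 3 + 1 = 7.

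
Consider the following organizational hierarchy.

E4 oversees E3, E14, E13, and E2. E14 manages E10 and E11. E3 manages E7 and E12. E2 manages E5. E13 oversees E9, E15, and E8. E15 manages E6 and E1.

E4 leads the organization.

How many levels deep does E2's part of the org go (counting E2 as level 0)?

The longest chain under E2 runs E2 → E5, which is 1 level below E2.

1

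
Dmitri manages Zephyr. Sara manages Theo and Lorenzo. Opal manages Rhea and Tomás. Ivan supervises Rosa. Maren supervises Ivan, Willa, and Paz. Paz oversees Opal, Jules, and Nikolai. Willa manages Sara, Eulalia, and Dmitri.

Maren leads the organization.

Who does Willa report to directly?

Willa reports directly to Maren.

Maren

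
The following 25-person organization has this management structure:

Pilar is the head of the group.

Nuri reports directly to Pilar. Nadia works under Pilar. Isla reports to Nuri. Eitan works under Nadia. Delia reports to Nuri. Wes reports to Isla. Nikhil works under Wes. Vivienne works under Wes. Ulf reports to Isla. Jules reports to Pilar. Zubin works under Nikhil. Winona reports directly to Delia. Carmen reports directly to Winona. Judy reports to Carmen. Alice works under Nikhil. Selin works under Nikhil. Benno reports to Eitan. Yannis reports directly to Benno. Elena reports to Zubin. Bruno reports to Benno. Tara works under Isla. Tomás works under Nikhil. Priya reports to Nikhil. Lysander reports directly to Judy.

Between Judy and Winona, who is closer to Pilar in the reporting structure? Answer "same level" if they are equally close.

Winona

Judy is 5 levels below Pilar; Winona is 3. Winona is higher.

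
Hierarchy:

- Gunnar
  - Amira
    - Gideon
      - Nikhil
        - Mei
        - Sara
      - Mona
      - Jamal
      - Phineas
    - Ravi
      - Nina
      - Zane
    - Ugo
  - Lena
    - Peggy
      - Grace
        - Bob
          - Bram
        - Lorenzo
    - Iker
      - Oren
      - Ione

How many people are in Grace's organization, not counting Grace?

Grace directly manages Bob, Lorenzo. Under Bob: Bram (1). Lorenzo has no reports. So Grace's organization is 2 direct reports plus everyone under them: 2 + 1 = 3.

3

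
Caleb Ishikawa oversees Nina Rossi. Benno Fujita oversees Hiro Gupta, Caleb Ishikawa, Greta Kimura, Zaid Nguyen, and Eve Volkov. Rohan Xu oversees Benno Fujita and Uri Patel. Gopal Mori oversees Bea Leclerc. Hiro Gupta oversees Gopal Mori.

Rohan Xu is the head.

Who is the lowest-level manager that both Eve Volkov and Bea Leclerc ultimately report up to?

Eve Volkov's chain of managers is Benno Fujita, Rohan Xu. Bea Leclerc's chain of managers is Gopal Mori, Hiro Gupta, Benno Fujita, Rohan Xu. The first manager that appears in both chains is Benno Fujita.

Benno Fujita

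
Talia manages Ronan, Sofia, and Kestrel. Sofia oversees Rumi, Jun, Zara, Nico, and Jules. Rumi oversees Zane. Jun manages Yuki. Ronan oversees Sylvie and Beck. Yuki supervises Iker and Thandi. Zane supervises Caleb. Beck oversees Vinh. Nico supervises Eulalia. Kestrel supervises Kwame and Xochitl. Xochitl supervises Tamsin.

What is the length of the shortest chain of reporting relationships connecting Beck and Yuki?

Beck is 2 levels below Talia, and Yuki is 3 levels below Talia (their lowest common manager). The shortest path runs up from Beck to Talia and back down to Yuki: 2 + 3 = 5 links.

5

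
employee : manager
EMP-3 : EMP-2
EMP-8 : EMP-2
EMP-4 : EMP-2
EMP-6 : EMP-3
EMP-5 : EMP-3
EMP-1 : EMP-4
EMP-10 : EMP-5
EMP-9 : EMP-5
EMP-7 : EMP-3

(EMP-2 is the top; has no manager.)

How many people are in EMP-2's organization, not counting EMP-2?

EMP-2 directly manages EMP-8, EMP-3, EMP-4. EMP-8 has no reports. Under EMP-3: EMP-7, EMP-5, EMP-10, EMP-9, EMP-6 (5). Under EMP-4: EMP-1 (1). So EMP-2's organization is 3 direct reports plus everyone under them: 1 + 6 + 2 = 9.

9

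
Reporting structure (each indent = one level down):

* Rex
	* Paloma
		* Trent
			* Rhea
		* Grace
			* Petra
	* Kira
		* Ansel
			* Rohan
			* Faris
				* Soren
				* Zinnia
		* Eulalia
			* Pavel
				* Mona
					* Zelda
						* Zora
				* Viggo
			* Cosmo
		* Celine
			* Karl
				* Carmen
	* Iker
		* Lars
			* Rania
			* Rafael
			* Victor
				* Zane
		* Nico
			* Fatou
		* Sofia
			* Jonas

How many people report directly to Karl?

1

Karl directly manages Carmen. That is 1 direct report.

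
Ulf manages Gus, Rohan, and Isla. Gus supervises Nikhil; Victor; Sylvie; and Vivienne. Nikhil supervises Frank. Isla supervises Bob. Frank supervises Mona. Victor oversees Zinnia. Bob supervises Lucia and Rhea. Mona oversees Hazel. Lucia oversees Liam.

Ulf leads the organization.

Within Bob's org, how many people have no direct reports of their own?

The people in Bob's organization with no one reporting to them are Rhea, Liam. That is 2.

2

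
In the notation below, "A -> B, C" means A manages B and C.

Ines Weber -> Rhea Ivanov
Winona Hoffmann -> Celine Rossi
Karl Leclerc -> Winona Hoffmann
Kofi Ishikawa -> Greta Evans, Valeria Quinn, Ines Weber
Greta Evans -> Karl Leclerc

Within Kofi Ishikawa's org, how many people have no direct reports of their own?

The people in Kofi Ishikawa's organization with no one reporting to them are Rhea Ivanov, Valeria Quinn, Celine Rossi. That is 3.

3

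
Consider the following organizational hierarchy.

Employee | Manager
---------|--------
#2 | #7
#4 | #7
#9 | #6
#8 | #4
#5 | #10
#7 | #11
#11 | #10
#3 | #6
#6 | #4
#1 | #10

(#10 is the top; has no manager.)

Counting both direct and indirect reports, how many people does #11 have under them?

7

#11 directly manages #7. Under #7: #2, #4, #8, #6, #3, #9 (6). That's 7 in total.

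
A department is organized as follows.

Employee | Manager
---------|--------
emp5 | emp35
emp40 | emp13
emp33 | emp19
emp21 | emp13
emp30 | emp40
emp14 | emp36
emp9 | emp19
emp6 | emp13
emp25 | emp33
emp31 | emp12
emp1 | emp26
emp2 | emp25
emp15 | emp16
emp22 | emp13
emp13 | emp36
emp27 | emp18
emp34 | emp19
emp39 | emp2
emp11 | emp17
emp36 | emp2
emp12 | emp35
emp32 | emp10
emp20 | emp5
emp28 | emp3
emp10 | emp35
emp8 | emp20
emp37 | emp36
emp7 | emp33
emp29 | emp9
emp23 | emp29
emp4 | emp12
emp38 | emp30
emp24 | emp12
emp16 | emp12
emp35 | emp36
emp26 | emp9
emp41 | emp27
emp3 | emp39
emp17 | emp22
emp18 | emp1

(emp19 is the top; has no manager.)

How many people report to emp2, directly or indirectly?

emp2 directly manages emp36, emp39. Under emp36: emp14, emp37, emp35, emp10, emp32, emp12, emp31, emp4, emp24, emp16, emp15, emp5, emp20, emp8, emp13, emp21, emp6, emp40, emp30, emp38, emp22, emp17, emp11 (23). Under emp39: emp3, emp28 (2). So emp2's organization is 2 direct reports plus everyone under them: 24 + 3 = 27.

27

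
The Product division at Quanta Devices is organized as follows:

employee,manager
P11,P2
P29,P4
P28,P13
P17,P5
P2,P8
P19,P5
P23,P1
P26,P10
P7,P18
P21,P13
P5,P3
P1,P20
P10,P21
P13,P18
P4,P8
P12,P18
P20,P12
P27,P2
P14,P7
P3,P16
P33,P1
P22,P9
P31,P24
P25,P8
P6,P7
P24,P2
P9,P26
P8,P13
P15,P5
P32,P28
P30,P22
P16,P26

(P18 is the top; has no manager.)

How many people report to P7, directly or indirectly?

P7 directly manages P6, P14. P6 has no reports. P14 has no reports. So P7's organization is 2 direct reports plus everyone under them: 1 + 1 = 2.

2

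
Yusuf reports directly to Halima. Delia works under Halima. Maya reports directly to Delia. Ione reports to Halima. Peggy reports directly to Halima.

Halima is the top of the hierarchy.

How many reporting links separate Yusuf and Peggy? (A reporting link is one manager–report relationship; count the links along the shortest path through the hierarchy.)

Yusuf is 1 level below Halima, and Peggy is 1 level below Halima (their lowest common manager). The shortest path runs up from Yusuf to Halima and back down to Peggy: 1 + 1 = 2 links.

2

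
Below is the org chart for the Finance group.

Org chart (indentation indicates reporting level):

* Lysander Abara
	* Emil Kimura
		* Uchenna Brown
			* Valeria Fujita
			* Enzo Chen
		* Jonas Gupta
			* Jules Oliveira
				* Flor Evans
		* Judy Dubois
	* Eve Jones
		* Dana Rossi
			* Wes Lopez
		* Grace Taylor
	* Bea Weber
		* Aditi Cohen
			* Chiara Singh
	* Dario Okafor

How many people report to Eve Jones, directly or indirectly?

3

Eve Jones directly manages Dana Rossi, Grace Taylor. Under Dana Rossi: Wes Lopez (1). Grace Taylor has no reports. So Eve Jones's organization is 2 direct reports plus everyone under them: 2 + 1 = 3.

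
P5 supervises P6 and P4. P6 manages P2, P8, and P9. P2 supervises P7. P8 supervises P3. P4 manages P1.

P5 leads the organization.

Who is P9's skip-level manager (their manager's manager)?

P5

P9 reports to P6, and P6 reports to P5. So P9's skip-level manager is P5.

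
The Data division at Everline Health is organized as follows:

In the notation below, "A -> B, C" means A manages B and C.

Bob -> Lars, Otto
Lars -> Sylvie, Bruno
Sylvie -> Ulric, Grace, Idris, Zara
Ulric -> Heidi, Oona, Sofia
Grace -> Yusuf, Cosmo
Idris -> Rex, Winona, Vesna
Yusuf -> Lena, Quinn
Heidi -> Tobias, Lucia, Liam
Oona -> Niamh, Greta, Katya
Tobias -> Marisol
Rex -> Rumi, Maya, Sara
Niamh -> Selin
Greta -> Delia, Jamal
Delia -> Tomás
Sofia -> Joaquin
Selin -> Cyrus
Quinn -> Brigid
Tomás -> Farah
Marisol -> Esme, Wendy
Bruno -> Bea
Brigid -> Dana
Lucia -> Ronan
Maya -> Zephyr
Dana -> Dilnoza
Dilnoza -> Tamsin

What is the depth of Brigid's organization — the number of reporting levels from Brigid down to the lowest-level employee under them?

The longest chain under Brigid runs Brigid → Dana → Dilnoza → Tamsin, which is 3 levels below Brigid.

3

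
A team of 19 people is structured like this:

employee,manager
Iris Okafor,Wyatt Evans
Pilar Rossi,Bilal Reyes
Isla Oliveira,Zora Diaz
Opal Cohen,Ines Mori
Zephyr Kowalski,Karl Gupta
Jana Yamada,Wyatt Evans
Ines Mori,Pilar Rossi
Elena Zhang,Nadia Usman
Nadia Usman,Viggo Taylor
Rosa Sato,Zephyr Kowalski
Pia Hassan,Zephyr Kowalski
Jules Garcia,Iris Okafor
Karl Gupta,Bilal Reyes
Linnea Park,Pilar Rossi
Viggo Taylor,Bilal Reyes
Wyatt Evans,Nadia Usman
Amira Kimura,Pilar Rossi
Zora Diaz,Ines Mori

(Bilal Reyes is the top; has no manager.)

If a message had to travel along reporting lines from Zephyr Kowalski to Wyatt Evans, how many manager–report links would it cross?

Zephyr Kowalski is 2 levels below Bilal Reyes, and Wyatt Evans is 3 levels below Bilal Reyes (their lowest common manager). The shortest path runs up from Zephyr Kowalski to Bilal Reyes and back down to Wyatt Evans: 2 + 3 = 5 links.

5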